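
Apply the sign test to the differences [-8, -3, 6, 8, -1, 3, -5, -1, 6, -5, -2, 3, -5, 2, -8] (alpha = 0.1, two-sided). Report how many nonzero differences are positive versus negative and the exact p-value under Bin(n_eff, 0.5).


Step 1: Discard zero differences. Original n = 15; n_eff = number of nonzero differences = 15.
Nonzero differences (with sign): -8, -3, +6, +8, -1, +3, -5, -1, +6, -5, -2, +3, -5, +2, -8
Step 2: Count signs: positive = 6, negative = 9.
Step 3: Under H0: P(positive) = 0.5, so the number of positives S ~ Bin(15, 0.5).
Step 4: Two-sided exact p-value = sum of Bin(15,0.5) probabilities at or below the observed probability = 0.607239.
Step 5: alpha = 0.1. fail to reject H0.

n_eff = 15, pos = 6, neg = 9, p = 0.607239, fail to reject H0.


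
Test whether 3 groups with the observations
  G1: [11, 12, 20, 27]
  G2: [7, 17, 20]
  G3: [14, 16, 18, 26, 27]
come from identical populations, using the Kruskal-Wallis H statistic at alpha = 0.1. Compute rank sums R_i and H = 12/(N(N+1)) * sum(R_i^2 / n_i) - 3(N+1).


Step 1: Combine all N = 12 observations and assign midranks.
sorted (value, group, rank): (7,G2,1), (11,G1,2), (12,G1,3), (14,G3,4), (16,G3,5), (17,G2,6), (18,G3,7), (20,G1,8.5), (20,G2,8.5), (26,G3,10), (27,G1,11.5), (27,G3,11.5)
Step 2: Sum ranks within each group.
R_1 = 25 (n_1 = 4)
R_2 = 15.5 (n_2 = 3)
R_3 = 37.5 (n_3 = 5)
Step 3: H = 12/(N(N+1)) * sum(R_i^2/n_i) - 3(N+1)
     = 12/(12*13) * (25^2/4 + 15.5^2/3 + 37.5^2/5) - 3*13
     = 0.076923 * 517.583 - 39
     = 0.814103.
Step 4: Ties present; correction factor C = 1 - 12/(12^3 - 12) = 0.993007. Corrected H = 0.814103 / 0.993007 = 0.819836.
Step 5: Under H0, H ~ chi^2(2); p-value = 0.663705.
Step 6: alpha = 0.1. fail to reject H0.

H = 0.8198, df = 2, p = 0.663705, fail to reject H0.


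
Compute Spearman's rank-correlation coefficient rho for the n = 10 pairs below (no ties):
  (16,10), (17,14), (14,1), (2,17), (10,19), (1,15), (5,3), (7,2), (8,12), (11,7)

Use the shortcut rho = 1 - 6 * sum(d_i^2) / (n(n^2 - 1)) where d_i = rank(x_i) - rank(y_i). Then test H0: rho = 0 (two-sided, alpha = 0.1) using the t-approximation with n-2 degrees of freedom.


Step 1: Rank x and y separately (midranks; no ties here).
rank(x): 16->9, 17->10, 14->8, 2->2, 10->6, 1->1, 5->3, 7->4, 8->5, 11->7
rank(y): 10->5, 14->7, 1->1, 17->9, 19->10, 15->8, 3->3, 2->2, 12->6, 7->4
Step 2: d_i = R_x(i) - R_y(i); compute d_i^2.
  (9-5)^2=16, (10-7)^2=9, (8-1)^2=49, (2-9)^2=49, (6-10)^2=16, (1-8)^2=49, (3-3)^2=0, (4-2)^2=4, (5-6)^2=1, (7-4)^2=9
sum(d^2) = 202.
Step 3: rho = 1 - 6*202 / (10*(10^2 - 1)) = 1 - 1212/990 = -0.224242.
Step 4: Under H0, t = rho * sqrt((n-2)/(1-rho^2)) = -0.6508 ~ t(8).
Step 5: Two-sided p-value from the t-distribution with 8 df = 0.533401.
Step 6: alpha = 0.1. fail to reject H0.

rho = -0.2242, p = 0.533401, fail to reject H0 at alpha = 0.1.


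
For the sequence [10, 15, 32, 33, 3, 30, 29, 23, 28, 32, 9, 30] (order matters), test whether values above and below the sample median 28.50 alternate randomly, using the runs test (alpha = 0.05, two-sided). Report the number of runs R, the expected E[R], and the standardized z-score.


Step 1: Compute median = 28.50; label A = above, B = below.
Labels in order: BBAABAABBABA  (n_A = 6, n_B = 6)
Step 2: Count runs R = 8.
Step 3: Under H0 (random ordering), E[R] = 2*n_A*n_B/(n_A+n_B) + 1 = 2*6*6/12 + 1 = 7.0000.
        Var[R] = 2*n_A*n_B*(2*n_A*n_B - n_A - n_B) / ((n_A+n_B)^2 * (n_A+n_B-1)) = 4320/1584 = 2.7273.
        SD[R] = 1.6514.
Step 4: Continuity-corrected z = (R - 0.5 - E[R]) / SD[R] = (8 - 0.5 - 7.0000) / 1.6514 = 0.3028.
Step 5: Two-sided p-value via normal approximation = 2*(1 - Phi(|z|)) = 0.762069.
Step 6: alpha = 0.05. fail to reject H0.

R = 8, z = 0.3028, p = 0.762069, fail to reject H0.


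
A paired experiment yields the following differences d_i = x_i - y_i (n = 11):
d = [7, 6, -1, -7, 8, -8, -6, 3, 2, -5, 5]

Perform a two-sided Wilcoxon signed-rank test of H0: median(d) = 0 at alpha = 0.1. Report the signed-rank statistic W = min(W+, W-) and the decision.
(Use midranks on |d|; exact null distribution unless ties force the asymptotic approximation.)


Step 1: Drop any zero differences (none here) and take |d_i|.
|d| = [7, 6, 1, 7, 8, 8, 6, 3, 2, 5, 5]
Step 2: Midrank |d_i| (ties get averaged ranks).
ranks: |7|->8.5, |6|->6.5, |1|->1, |7|->8.5, |8|->10.5, |8|->10.5, |6|->6.5, |3|->3, |2|->2, |5|->4.5, |5|->4.5
Step 3: Attach original signs; sum ranks with positive sign and with negative sign.
W+ = 8.5 + 6.5 + 10.5 + 3 + 2 + 4.5 = 35
W- = 1 + 8.5 + 10.5 + 6.5 + 4.5 = 31
(Check: W+ + W- = 66 should equal n(n+1)/2 = 66.)
Step 4: Test statistic W = min(W+, W-) = 31.
Step 5: Ties in |d|, so use the tie-corrected normal approximation.
        E[W] = n(n+1)/4 = 11*12/4 = 33.
        Tie groups: |d|=5 (t=2), |d|=6 (t=2), |d|=7 (t=2), |d|=8 (t=2); sum(t^3 - t) = 24.
        Var[W] = n(n+1)(2n+1)/24 - sum(t^3-t)/48 = 3036/24 - 24/48 = 126.
        z = (W - E[W]) / sqrt(Var[W]) = (31 - 33) / 11.2250 = -0.1782.
        Two-sided p = 2*Phi(z) = 0.858586.
Step 6: alpha = 0.1. fail to reject H0.

W+ = 35, W- = 31, W = min = 31, p = 0.858586, fail to reject H0.


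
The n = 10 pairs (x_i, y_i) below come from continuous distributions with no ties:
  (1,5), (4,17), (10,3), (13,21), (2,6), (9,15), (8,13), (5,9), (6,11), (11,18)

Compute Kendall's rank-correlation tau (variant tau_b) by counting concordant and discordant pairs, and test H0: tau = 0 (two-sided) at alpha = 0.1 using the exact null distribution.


Step 1: Enumerate the 45 unordered pairs (i,j) with i<j and classify each by sign(x_j-x_i) * sign(y_j-y_i).
  (1,2):dx=+3,dy=+12->C; (1,3):dx=+9,dy=-2->D; (1,4):dx=+12,dy=+16->C; (1,5):dx=+1,dy=+1->C
  (1,6):dx=+8,dy=+10->C; (1,7):dx=+7,dy=+8->C; (1,8):dx=+4,dy=+4->C; (1,9):dx=+5,dy=+6->C
  (1,10):dx=+10,dy=+13->C; (2,3):dx=+6,dy=-14->D; (2,4):dx=+9,dy=+4->C; (2,5):dx=-2,dy=-11->C
  (2,6):dx=+5,dy=-2->D; (2,7):dx=+4,dy=-4->D; (2,8):dx=+1,dy=-8->D; (2,9):dx=+2,dy=-6->D
  (2,10):dx=+7,dy=+1->C; (3,4):dx=+3,dy=+18->C; (3,5):dx=-8,dy=+3->D; (3,6):dx=-1,dy=+12->D
  (3,7):dx=-2,dy=+10->D; (3,8):dx=-5,dy=+6->D; (3,9):dx=-4,dy=+8->D; (3,10):dx=+1,dy=+15->C
  (4,5):dx=-11,dy=-15->C; (4,6):dx=-4,dy=-6->C; (4,7):dx=-5,dy=-8->C; (4,8):dx=-8,dy=-12->C
  (4,9):dx=-7,dy=-10->C; (4,10):dx=-2,dy=-3->C; (5,6):dx=+7,dy=+9->C; (5,7):dx=+6,dy=+7->C
  (5,8):dx=+3,dy=+3->C; (5,9):dx=+4,dy=+5->C; (5,10):dx=+9,dy=+12->C; (6,7):dx=-1,dy=-2->C
  (6,8):dx=-4,dy=-6->C; (6,9):dx=-3,dy=-4->C; (6,10):dx=+2,dy=+3->C; (7,8):dx=-3,dy=-4->C
  (7,9):dx=-2,dy=-2->C; (7,10):dx=+3,dy=+5->C; (8,9):dx=+1,dy=+2->C; (8,10):dx=+6,dy=+9->C
  (9,10):dx=+5,dy=+7->C
Step 2: C = 34, D = 11, total pairs = 45.
Step 3: tau = (C - D)/(n(n-1)/2) = (34 - 11)/45 = 0.511111.
Step 4: Exact two-sided p-value (enumerate n! = 3628800 permutations of y under H0): p = 0.046623.
Step 5: alpha = 0.1. reject H0.

tau_b = 0.5111 (C=34, D=11), p = 0.046623, reject H0.


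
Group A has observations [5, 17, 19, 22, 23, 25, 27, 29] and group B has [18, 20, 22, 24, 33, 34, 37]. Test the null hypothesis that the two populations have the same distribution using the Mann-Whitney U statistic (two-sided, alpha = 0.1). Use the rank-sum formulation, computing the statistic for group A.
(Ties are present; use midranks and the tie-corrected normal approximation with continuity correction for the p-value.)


Step 1: Combine and sort all 15 observations; assign midranks.
sorted (value, group): (5,X), (17,X), (18,Y), (19,X), (20,Y), (22,X), (22,Y), (23,X), (24,Y), (25,X), (27,X), (29,X), (33,Y), (34,Y), (37,Y)
ranks: 5->1, 17->2, 18->3, 19->4, 20->5, 22->6.5, 22->6.5, 23->8, 24->9, 25->10, 27->11, 29->12, 33->13, 34->14, 37->15
Step 2: Rank sum for X: R1 = 1 + 2 + 4 + 6.5 + 8 + 10 + 11 + 12 = 54.5.
Step 3: U_X = R1 - n1(n1+1)/2 = 54.5 - 8*9/2 = 54.5 - 36 = 18.5.
       U_Y = n1*n2 - U_X = 56 - 18.5 = 37.5.
Step 4: Ties are present, so use the tie-corrected normal approximation (with continuity correction) for the p-value.
Step 5: p-value = 0.297190; compare to alpha = 0.1. fail to reject H0.

U_X = 18.5, p = 0.297190, fail to reject H0 at alpha = 0.1.


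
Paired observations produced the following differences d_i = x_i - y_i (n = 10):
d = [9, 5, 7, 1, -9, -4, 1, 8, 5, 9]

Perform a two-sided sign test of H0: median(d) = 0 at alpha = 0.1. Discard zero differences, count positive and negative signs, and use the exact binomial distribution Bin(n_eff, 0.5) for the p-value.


Step 1: Discard zero differences. Original n = 10; n_eff = number of nonzero differences = 10.
Nonzero differences (with sign): +9, +5, +7, +1, -9, -4, +1, +8, +5, +9
Step 2: Count signs: positive = 8, negative = 2.
Step 3: Under H0: P(positive) = 0.5, so the number of positives S ~ Bin(10, 0.5).
Step 4: Two-sided exact p-value = sum of Bin(10,0.5) probabilities at or below the observed probability = 0.109375.
Step 5: alpha = 0.1. fail to reject H0.

n_eff = 10, pos = 8, neg = 2, p = 0.109375, fail to reject H0.


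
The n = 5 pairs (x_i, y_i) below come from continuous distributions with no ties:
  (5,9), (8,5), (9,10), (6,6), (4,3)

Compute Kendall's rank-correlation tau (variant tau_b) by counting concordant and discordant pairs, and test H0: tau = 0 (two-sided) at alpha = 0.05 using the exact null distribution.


Step 1: Enumerate the 10 unordered pairs (i,j) with i<j and classify each by sign(x_j-x_i) * sign(y_j-y_i).
  (1,2):dx=+3,dy=-4->D; (1,3):dx=+4,dy=+1->C; (1,4):dx=+1,dy=-3->D; (1,5):dx=-1,dy=-6->C
  (2,3):dx=+1,dy=+5->C; (2,4):dx=-2,dy=+1->D; (2,5):dx=-4,dy=-2->C; (3,4):dx=-3,dy=-4->C
  (3,5):dx=-5,dy=-7->C; (4,5):dx=-2,dy=-3->C
Step 2: C = 7, D = 3, total pairs = 10.
Step 3: tau = (C - D)/(n(n-1)/2) = (7 - 3)/10 = 0.400000.
Step 4: Exact two-sided p-value (enumerate n! = 120 permutations of y under H0): p = 0.483333.
Step 5: alpha = 0.05. fail to reject H0.

tau_b = 0.4000 (C=7, D=3), p = 0.483333, fail to reject H0.


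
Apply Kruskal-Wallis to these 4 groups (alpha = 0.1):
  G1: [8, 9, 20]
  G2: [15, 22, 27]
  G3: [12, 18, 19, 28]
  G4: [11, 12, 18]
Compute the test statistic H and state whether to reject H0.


Step 1: Combine all N = 13 observations and assign midranks.
sorted (value, group, rank): (8,G1,1), (9,G1,2), (11,G4,3), (12,G3,4.5), (12,G4,4.5), (15,G2,6), (18,G3,7.5), (18,G4,7.5), (19,G3,9), (20,G1,10), (22,G2,11), (27,G2,12), (28,G3,13)
Step 2: Sum ranks within each group.
R_1 = 13 (n_1 = 3)
R_2 = 29 (n_2 = 3)
R_3 = 34 (n_3 = 4)
R_4 = 15 (n_4 = 3)
Step 3: H = 12/(N(N+1)) * sum(R_i^2/n_i) - 3(N+1)
     = 12/(13*14) * (13^2/3 + 29^2/3 + 34^2/4 + 15^2/3) - 3*14
     = 0.065934 * 700.667 - 42
     = 4.197802.
Step 4: Ties present; correction factor C = 1 - 12/(13^3 - 13) = 0.994505. Corrected H = 4.197802 / 0.994505 = 4.220994.
Step 5: Under H0, H ~ chi^2(3); p-value = 0.238568.
Step 6: alpha = 0.1. fail to reject H0.

H = 4.2210, df = 3, p = 0.238568, fail to reject H0.


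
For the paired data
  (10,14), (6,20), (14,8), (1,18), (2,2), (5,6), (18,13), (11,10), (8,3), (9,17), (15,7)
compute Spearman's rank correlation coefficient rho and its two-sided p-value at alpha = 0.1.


Step 1: Rank x and y separately (midranks; no ties here).
rank(x): 10->7, 6->4, 14->9, 1->1, 2->2, 5->3, 18->11, 11->8, 8->5, 9->6, 15->10
rank(y): 14->8, 20->11, 8->5, 18->10, 2->1, 6->3, 13->7, 10->6, 3->2, 17->9, 7->4
Step 2: d_i = R_x(i) - R_y(i); compute d_i^2.
  (7-8)^2=1, (4-11)^2=49, (9-5)^2=16, (1-10)^2=81, (2-1)^2=1, (3-3)^2=0, (11-7)^2=16, (8-6)^2=4, (5-2)^2=9, (6-9)^2=9, (10-4)^2=36
sum(d^2) = 222.
Step 3: rho = 1 - 6*222 / (11*(11^2 - 1)) = 1 - 1332/1320 = -0.009091.
Step 4: Under H0, t = rho * sqrt((n-2)/(1-rho^2)) = -0.0273 ~ t(9).
Step 5: Two-sided p-value from the t-distribution with 9 df = 0.978837.
Step 6: alpha = 0.1. fail to reject H0.

rho = -0.0091, p = 0.978837, fail to reject H0 at alpha = 0.1.


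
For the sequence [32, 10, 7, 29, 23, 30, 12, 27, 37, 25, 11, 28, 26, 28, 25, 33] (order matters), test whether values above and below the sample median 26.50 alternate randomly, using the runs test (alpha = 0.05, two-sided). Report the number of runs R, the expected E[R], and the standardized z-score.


Step 1: Compute median = 26.50; label A = above, B = below.
Labels in order: ABBABABAABBABABA  (n_A = 8, n_B = 8)
Step 2: Count runs R = 13.
Step 3: Under H0 (random ordering), E[R] = 2*n_A*n_B/(n_A+n_B) + 1 = 2*8*8/16 + 1 = 9.0000.
        Var[R] = 2*n_A*n_B*(2*n_A*n_B - n_A - n_B) / ((n_A+n_B)^2 * (n_A+n_B-1)) = 14336/3840 = 3.7333.
        SD[R] = 1.9322.
Step 4: Continuity-corrected z = (R - 0.5 - E[R]) / SD[R] = (13 - 0.5 - 9.0000) / 1.9322 = 1.8114.
Step 5: Two-sided p-value via normal approximation = 2*(1 - Phi(|z|)) = 0.070076.
Step 6: alpha = 0.05. fail to reject H0.

R = 13, z = 1.8114, p = 0.070076, fail to reject H0.


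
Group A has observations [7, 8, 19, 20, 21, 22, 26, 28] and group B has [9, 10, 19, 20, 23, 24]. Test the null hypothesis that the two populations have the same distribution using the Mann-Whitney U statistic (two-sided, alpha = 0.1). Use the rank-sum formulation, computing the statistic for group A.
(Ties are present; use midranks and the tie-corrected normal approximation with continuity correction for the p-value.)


Step 1: Combine and sort all 14 observations; assign midranks.
sorted (value, group): (7,X), (8,X), (9,Y), (10,Y), (19,X), (19,Y), (20,X), (20,Y), (21,X), (22,X), (23,Y), (24,Y), (26,X), (28,X)
ranks: 7->1, 8->2, 9->3, 10->4, 19->5.5, 19->5.5, 20->7.5, 20->7.5, 21->9, 22->10, 23->11, 24->12, 26->13, 28->14
Step 2: Rank sum for X: R1 = 1 + 2 + 5.5 + 7.5 + 9 + 10 + 13 + 14 = 62.
Step 3: U_X = R1 - n1(n1+1)/2 = 62 - 8*9/2 = 62 - 36 = 26.
       U_Y = n1*n2 - U_X = 48 - 26 = 22.
Step 4: Ties are present, so use the tie-corrected normal approximation (with continuity correction) for the p-value.
Step 5: p-value = 0.846116; compare to alpha = 0.1. fail to reject H0.

U_X = 26, p = 0.846116, fail to reject H0 at alpha = 0.1.


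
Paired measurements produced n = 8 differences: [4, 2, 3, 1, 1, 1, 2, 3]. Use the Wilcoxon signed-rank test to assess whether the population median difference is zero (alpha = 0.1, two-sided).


Step 1: Drop any zero differences (none here) and take |d_i|.
|d| = [4, 2, 3, 1, 1, 1, 2, 3]
Step 2: Midrank |d_i| (ties get averaged ranks).
ranks: |4|->8, |2|->4.5, |3|->6.5, |1|->2, |1|->2, |1|->2, |2|->4.5, |3|->6.5
Step 3: Attach original signs; sum ranks with positive sign and with negative sign.
W+ = 8 + 4.5 + 6.5 + 2 + 2 + 2 + 4.5 + 6.5 = 36
W- = 0 = 0
(Check: W+ + W- = 36 should equal n(n+1)/2 = 36.)
Step 4: Test statistic W = min(W+, W-) = 0.
Step 5: Ties in |d|, so use the tie-corrected normal approximation.
        E[W] = n(n+1)/4 = 8*9/4 = 18.
        Tie groups: |d|=1 (t=3), |d|=2 (t=2), |d|=3 (t=2); sum(t^3 - t) = 36.
        Var[W] = n(n+1)(2n+1)/24 - sum(t^3-t)/48 = 1224/24 - 36/48 = 50.25.
        z = (W - E[W]) / sqrt(Var[W]) = (0 - 18) / 7.0887 = -2.5392.
        Two-sided p = 2*Phi(z) = 0.011109.
Step 6: alpha = 0.1. reject H0.

W+ = 36, W- = 0, W = min = 0, p = 0.011109, reject H0.


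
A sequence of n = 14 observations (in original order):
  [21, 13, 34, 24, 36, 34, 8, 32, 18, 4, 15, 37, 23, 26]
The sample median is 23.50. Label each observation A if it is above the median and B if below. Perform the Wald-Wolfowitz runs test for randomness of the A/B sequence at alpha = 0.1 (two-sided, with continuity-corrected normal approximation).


Step 1: Compute median = 23.50; label A = above, B = below.
Labels in order: BBAAAABABBBABA  (n_A = 7, n_B = 7)
Step 2: Count runs R = 8.
Step 3: Under H0 (random ordering), E[R] = 2*n_A*n_B/(n_A+n_B) + 1 = 2*7*7/14 + 1 = 8.0000.
        Var[R] = 2*n_A*n_B*(2*n_A*n_B - n_A - n_B) / ((n_A+n_B)^2 * (n_A+n_B-1)) = 8232/2548 = 3.2308.
        SD[R] = 1.7974.
Step 4: R = E[R], so z = 0 with no continuity correction.
Step 5: Two-sided p-value via normal approximation = 2*(1 - Phi(|z|)) = 1.000000.
Step 6: alpha = 0.1. fail to reject H0.

R = 8, z = 0.0000, p = 1.000000, fail to reject H0.


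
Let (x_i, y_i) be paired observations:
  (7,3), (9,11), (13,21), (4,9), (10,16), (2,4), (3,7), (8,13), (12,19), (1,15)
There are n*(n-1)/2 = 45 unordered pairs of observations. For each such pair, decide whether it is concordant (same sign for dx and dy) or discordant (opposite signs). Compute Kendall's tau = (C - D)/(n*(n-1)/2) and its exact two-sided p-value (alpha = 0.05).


Step 1: Enumerate the 45 unordered pairs (i,j) with i<j and classify each by sign(x_j-x_i) * sign(y_j-y_i).
  (1,2):dx=+2,dy=+8->C; (1,3):dx=+6,dy=+18->C; (1,4):dx=-3,dy=+6->D; (1,5):dx=+3,dy=+13->C
  (1,6):dx=-5,dy=+1->D; (1,7):dx=-4,dy=+4->D; (1,8):dx=+1,dy=+10->C; (1,9):dx=+5,dy=+16->C
  (1,10):dx=-6,dy=+12->D; (2,3):dx=+4,dy=+10->C; (2,4):dx=-5,dy=-2->C; (2,5):dx=+1,dy=+5->C
  (2,6):dx=-7,dy=-7->C; (2,7):dx=-6,dy=-4->C; (2,8):dx=-1,dy=+2->D; (2,9):dx=+3,dy=+8->C
  (2,10):dx=-8,dy=+4->D; (3,4):dx=-9,dy=-12->C; (3,5):dx=-3,dy=-5->C; (3,6):dx=-11,dy=-17->C
  (3,7):dx=-10,dy=-14->C; (3,8):dx=-5,dy=-8->C; (3,9):dx=-1,dy=-2->C; (3,10):dx=-12,dy=-6->C
  (4,5):dx=+6,dy=+7->C; (4,6):dx=-2,dy=-5->C; (4,7):dx=-1,dy=-2->C; (4,8):dx=+4,dy=+4->C
  (4,9):dx=+8,dy=+10->C; (4,10):dx=-3,dy=+6->D; (5,6):dx=-8,dy=-12->C; (5,7):dx=-7,dy=-9->C
  (5,8):dx=-2,dy=-3->C; (5,9):dx=+2,dy=+3->C; (5,10):dx=-9,dy=-1->C; (6,7):dx=+1,dy=+3->C
  (6,8):dx=+6,dy=+9->C; (6,9):dx=+10,dy=+15->C; (6,10):dx=-1,dy=+11->D; (7,8):dx=+5,dy=+6->C
  (7,9):dx=+9,dy=+12->C; (7,10):dx=-2,dy=+8->D; (8,9):dx=+4,dy=+6->C; (8,10):dx=-7,dy=+2->D
  (9,10):dx=-11,dy=-4->C
Step 2: C = 35, D = 10, total pairs = 45.
Step 3: tau = (C - D)/(n(n-1)/2) = (35 - 10)/45 = 0.555556.
Step 4: Exact two-sided p-value (enumerate n! = 3628800 permutations of y under H0): p = 0.028609.
Step 5: alpha = 0.05. reject H0.

tau_b = 0.5556 (C=35, D=10), p = 0.028609, reject H0.


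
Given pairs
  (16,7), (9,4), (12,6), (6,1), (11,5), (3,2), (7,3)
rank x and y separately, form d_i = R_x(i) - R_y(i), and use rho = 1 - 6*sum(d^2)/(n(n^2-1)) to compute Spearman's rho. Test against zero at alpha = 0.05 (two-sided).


Step 1: Rank x and y separately (midranks; no ties here).
rank(x): 16->7, 9->4, 12->6, 6->2, 11->5, 3->1, 7->3
rank(y): 7->7, 4->4, 6->6, 1->1, 5->5, 2->2, 3->3
Step 2: d_i = R_x(i) - R_y(i); compute d_i^2.
  (7-7)^2=0, (4-4)^2=0, (6-6)^2=0, (2-1)^2=1, (5-5)^2=0, (1-2)^2=1, (3-3)^2=0
sum(d^2) = 2.
Step 3: rho = 1 - 6*2 / (7*(7^2 - 1)) = 1 - 12/336 = 0.964286.
Step 4: Under H0, t = rho * sqrt((n-2)/(1-rho^2)) = 8.1408 ~ t(5).
Step 5: Two-sided p-value from the t-distribution with 5 df = 0.000454.
Step 6: alpha = 0.05. reject H0.

rho = 0.9643, p = 0.000454, reject H0 at alpha = 0.05.


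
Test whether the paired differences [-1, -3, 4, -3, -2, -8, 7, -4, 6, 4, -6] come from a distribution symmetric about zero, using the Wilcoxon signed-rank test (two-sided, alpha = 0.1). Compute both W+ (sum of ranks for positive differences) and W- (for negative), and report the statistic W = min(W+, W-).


Step 1: Drop any zero differences (none here) and take |d_i|.
|d| = [1, 3, 4, 3, 2, 8, 7, 4, 6, 4, 6]
Step 2: Midrank |d_i| (ties get averaged ranks).
ranks: |1|->1, |3|->3.5, |4|->6, |3|->3.5, |2|->2, |8|->11, |7|->10, |4|->6, |6|->8.5, |4|->6, |6|->8.5
Step 3: Attach original signs; sum ranks with positive sign and with negative sign.
W+ = 6 + 10 + 8.5 + 6 = 30.5
W- = 1 + 3.5 + 3.5 + 2 + 11 + 6 + 8.5 = 35.5
(Check: W+ + W- = 66 should equal n(n+1)/2 = 66.)
Step 4: Test statistic W = min(W+, W-) = 30.5.
Step 5: Ties in |d|, so use the tie-corrected normal approximation.
        E[W] = n(n+1)/4 = 11*12/4 = 33.
        Tie groups: |d|=3 (t=2), |d|=4 (t=3), |d|=6 (t=2); sum(t^3 - t) = 36.
        Var[W] = n(n+1)(2n+1)/24 - sum(t^3-t)/48 = 3036/24 - 36/48 = 125.75.
        z = (W - E[W]) / sqrt(Var[W]) = (30.5 - 33) / 11.2138 = -0.2229.
        Two-sided p = 2*Phi(z) = 0.823583.
Step 6: alpha = 0.1. fail to reject H0.

W+ = 30.5, W- = 35.5, W = min = 30.5, p = 0.823583, fail to reject H0.


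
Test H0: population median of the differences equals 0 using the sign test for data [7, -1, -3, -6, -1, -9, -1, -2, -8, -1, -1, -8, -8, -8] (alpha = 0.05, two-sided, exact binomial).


Step 1: Discard zero differences. Original n = 14; n_eff = number of nonzero differences = 14.
Nonzero differences (with sign): +7, -1, -3, -6, -1, -9, -1, -2, -8, -1, -1, -8, -8, -8
Step 2: Count signs: positive = 1, negative = 13.
Step 3: Under H0: P(positive) = 0.5, so the number of positives S ~ Bin(14, 0.5).
Step 4: Two-sided exact p-value = sum of Bin(14,0.5) probabilities at or below the observed probability = 0.001831.
Step 5: alpha = 0.05. reject H0.

n_eff = 14, pos = 1, neg = 13, p = 0.001831, reject H0.


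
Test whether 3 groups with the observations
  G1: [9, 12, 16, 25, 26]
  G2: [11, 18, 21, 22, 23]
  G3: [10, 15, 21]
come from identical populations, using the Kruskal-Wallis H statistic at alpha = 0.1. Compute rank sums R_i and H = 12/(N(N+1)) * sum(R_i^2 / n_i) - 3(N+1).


Step 1: Combine all N = 13 observations and assign midranks.
sorted (value, group, rank): (9,G1,1), (10,G3,2), (11,G2,3), (12,G1,4), (15,G3,5), (16,G1,6), (18,G2,7), (21,G2,8.5), (21,G3,8.5), (22,G2,10), (23,G2,11), (25,G1,12), (26,G1,13)
Step 2: Sum ranks within each group.
R_1 = 36 (n_1 = 5)
R_2 = 39.5 (n_2 = 5)
R_3 = 15.5 (n_3 = 3)
Step 3: H = 12/(N(N+1)) * sum(R_i^2/n_i) - 3(N+1)
     = 12/(13*14) * (36^2/5 + 39.5^2/5 + 15.5^2/3) - 3*14
     = 0.065934 * 651.333 - 42
     = 0.945055.
Step 4: Ties present; correction factor C = 1 - 6/(13^3 - 13) = 0.997253. Corrected H = 0.945055 / 0.997253 = 0.947658.
Step 5: Under H0, H ~ chi^2(2); p-value = 0.622614.
Step 6: alpha = 0.1. fail to reject H0.

H = 0.9477, df = 2, p = 0.622614, fail to reject H0.


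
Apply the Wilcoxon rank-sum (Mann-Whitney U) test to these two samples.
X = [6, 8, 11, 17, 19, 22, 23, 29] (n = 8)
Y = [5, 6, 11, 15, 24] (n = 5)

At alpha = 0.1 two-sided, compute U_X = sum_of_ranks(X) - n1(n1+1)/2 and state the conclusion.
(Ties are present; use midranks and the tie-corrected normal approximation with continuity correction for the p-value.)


Step 1: Combine and sort all 13 observations; assign midranks.
sorted (value, group): (5,Y), (6,X), (6,Y), (8,X), (11,X), (11,Y), (15,Y), (17,X), (19,X), (22,X), (23,X), (24,Y), (29,X)
ranks: 5->1, 6->2.5, 6->2.5, 8->4, 11->5.5, 11->5.5, 15->7, 17->8, 19->9, 22->10, 23->11, 24->12, 29->13
Step 2: Rank sum for X: R1 = 2.5 + 4 + 5.5 + 8 + 9 + 10 + 11 + 13 = 63.
Step 3: U_X = R1 - n1(n1+1)/2 = 63 - 8*9/2 = 63 - 36 = 27.
       U_Y = n1*n2 - U_X = 40 - 27 = 13.
Step 4: Ties are present, so use the tie-corrected normal approximation (with continuity correction) for the p-value.
Step 5: p-value = 0.340019; compare to alpha = 0.1. fail to reject H0.

U_X = 27, p = 0.340019, fail to reject H0 at alpha = 0.1.


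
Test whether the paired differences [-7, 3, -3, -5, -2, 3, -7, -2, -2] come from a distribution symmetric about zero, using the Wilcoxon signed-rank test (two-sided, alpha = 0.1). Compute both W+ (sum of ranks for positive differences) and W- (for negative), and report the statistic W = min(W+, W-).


Step 1: Drop any zero differences (none here) and take |d_i|.
|d| = [7, 3, 3, 5, 2, 3, 7, 2, 2]
Step 2: Midrank |d_i| (ties get averaged ranks).
ranks: |7|->8.5, |3|->5, |3|->5, |5|->7, |2|->2, |3|->5, |7|->8.5, |2|->2, |2|->2
Step 3: Attach original signs; sum ranks with positive sign and with negative sign.
W+ = 5 + 5 = 10
W- = 8.5 + 5 + 7 + 2 + 8.5 + 2 + 2 = 35
(Check: W+ + W- = 45 should equal n(n+1)/2 = 45.)
Step 4: Test statistic W = min(W+, W-) = 10.
Step 5: Ties in |d|, so use the tie-corrected normal approximation.
        E[W] = n(n+1)/4 = 9*10/4 = 22.5.
        Tie groups: |d|=2 (t=3), |d|=3 (t=3), |d|=7 (t=2); sum(t^3 - t) = 54.
        Var[W] = n(n+1)(2n+1)/24 - sum(t^3-t)/48 = 1710/24 - 54/48 = 70.125.
        z = (W - E[W]) / sqrt(Var[W]) = (10 - 22.5) / 8.3741 = -1.4927.
        Two-sided p = 2*Phi(z) = 0.135515.
Step 6: alpha = 0.1. fail to reject H0.

W+ = 10, W- = 35, W = min = 10, p = 0.135515, fail to reject H0.


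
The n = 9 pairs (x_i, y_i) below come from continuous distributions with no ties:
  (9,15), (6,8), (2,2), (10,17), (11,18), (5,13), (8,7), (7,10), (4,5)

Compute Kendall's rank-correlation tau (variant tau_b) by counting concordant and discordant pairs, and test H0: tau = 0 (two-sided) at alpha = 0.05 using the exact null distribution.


Step 1: Enumerate the 36 unordered pairs (i,j) with i<j and classify each by sign(x_j-x_i) * sign(y_j-y_i).
  (1,2):dx=-3,dy=-7->C; (1,3):dx=-7,dy=-13->C; (1,4):dx=+1,dy=+2->C; (1,5):dx=+2,dy=+3->C
  (1,6):dx=-4,dy=-2->C; (1,7):dx=-1,dy=-8->C; (1,8):dx=-2,dy=-5->C; (1,9):dx=-5,dy=-10->C
  (2,3):dx=-4,dy=-6->C; (2,4):dx=+4,dy=+9->C; (2,5):dx=+5,dy=+10->C; (2,6):dx=-1,dy=+5->D
  (2,7):dx=+2,dy=-1->D; (2,8):dx=+1,dy=+2->C; (2,9):dx=-2,dy=-3->C; (3,4):dx=+8,dy=+15->C
  (3,5):dx=+9,dy=+16->C; (3,6):dx=+3,dy=+11->C; (3,7):dx=+6,dy=+5->C; (3,8):dx=+5,dy=+8->C
  (3,9):dx=+2,dy=+3->C; (4,5):dx=+1,dy=+1->C; (4,6):dx=-5,dy=-4->C; (4,7):dx=-2,dy=-10->C
  (4,8):dx=-3,dy=-7->C; (4,9):dx=-6,dy=-12->C; (5,6):dx=-6,dy=-5->C; (5,7):dx=-3,dy=-11->C
  (5,8):dx=-4,dy=-8->C; (5,9):dx=-7,dy=-13->C; (6,7):dx=+3,dy=-6->D; (6,8):dx=+2,dy=-3->D
  (6,9):dx=-1,dy=-8->C; (7,8):dx=-1,dy=+3->D; (7,9):dx=-4,dy=-2->C; (8,9):dx=-3,dy=-5->C
Step 2: C = 31, D = 5, total pairs = 36.
Step 3: tau = (C - D)/(n(n-1)/2) = (31 - 5)/36 = 0.722222.
Step 4: Exact two-sided p-value (enumerate n! = 362880 permutations of y under H0): p = 0.005886.
Step 5: alpha = 0.05. reject H0.

tau_b = 0.7222 (C=31, D=5), p = 0.005886, reject H0.


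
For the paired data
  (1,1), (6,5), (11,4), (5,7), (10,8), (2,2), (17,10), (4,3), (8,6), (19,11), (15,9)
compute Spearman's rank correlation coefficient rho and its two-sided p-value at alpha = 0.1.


Step 1: Rank x and y separately (midranks; no ties here).
rank(x): 1->1, 6->5, 11->8, 5->4, 10->7, 2->2, 17->10, 4->3, 8->6, 19->11, 15->9
rank(y): 1->1, 5->5, 4->4, 7->7, 8->8, 2->2, 10->10, 3->3, 6->6, 11->11, 9->9
Step 2: d_i = R_x(i) - R_y(i); compute d_i^2.
  (1-1)^2=0, (5-5)^2=0, (8-4)^2=16, (4-7)^2=9, (7-8)^2=1, (2-2)^2=0, (10-10)^2=0, (3-3)^2=0, (6-6)^2=0, (11-11)^2=0, (9-9)^2=0
sum(d^2) = 26.
Step 3: rho = 1 - 6*26 / (11*(11^2 - 1)) = 1 - 156/1320 = 0.881818.
Step 4: Under H0, t = rho * sqrt((n-2)/(1-rho^2)) = 5.6097 ~ t(9).
Step 5: Two-sided p-value from the t-distribution with 9 df = 0.000330.
Step 6: alpha = 0.1. reject H0.

rho = 0.8818, p = 0.000330, reject H0 at alpha = 0.1.


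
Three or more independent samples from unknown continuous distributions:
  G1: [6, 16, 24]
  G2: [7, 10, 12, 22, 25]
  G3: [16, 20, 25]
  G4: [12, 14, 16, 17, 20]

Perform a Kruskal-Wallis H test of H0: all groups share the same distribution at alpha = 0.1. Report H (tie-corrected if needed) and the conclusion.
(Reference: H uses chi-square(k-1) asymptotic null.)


Step 1: Combine all N = 16 observations and assign midranks.
sorted (value, group, rank): (6,G1,1), (7,G2,2), (10,G2,3), (12,G2,4.5), (12,G4,4.5), (14,G4,6), (16,G1,8), (16,G3,8), (16,G4,8), (17,G4,10), (20,G3,11.5), (20,G4,11.5), (22,G2,13), (24,G1,14), (25,G2,15.5), (25,G3,15.5)
Step 2: Sum ranks within each group.
R_1 = 23 (n_1 = 3)
R_2 = 38 (n_2 = 5)
R_3 = 35 (n_3 = 3)
R_4 = 40 (n_4 = 5)
Step 3: H = 12/(N(N+1)) * sum(R_i^2/n_i) - 3(N+1)
     = 12/(16*17) * (23^2/3 + 38^2/5 + 35^2/3 + 40^2/5) - 3*17
     = 0.044118 * 1193.47 - 51
     = 1.652941.
Step 4: Ties present; correction factor C = 1 - 42/(16^3 - 16) = 0.989706. Corrected H = 1.652941 / 0.989706 = 1.670134.
Step 5: Under H0, H ~ chi^2(3); p-value = 0.643594.
Step 6: alpha = 0.1. fail to reject H0.

H = 1.6701, df = 3, p = 0.643594, fail to reject H0.


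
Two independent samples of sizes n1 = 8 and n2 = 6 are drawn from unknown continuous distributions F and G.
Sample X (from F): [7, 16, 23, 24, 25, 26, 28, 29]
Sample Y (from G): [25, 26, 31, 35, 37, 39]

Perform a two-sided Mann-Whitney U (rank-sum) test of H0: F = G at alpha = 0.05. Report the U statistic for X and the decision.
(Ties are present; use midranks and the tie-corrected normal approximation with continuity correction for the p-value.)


Step 1: Combine and sort all 14 observations; assign midranks.
sorted (value, group): (7,X), (16,X), (23,X), (24,X), (25,X), (25,Y), (26,X), (26,Y), (28,X), (29,X), (31,Y), (35,Y), (37,Y), (39,Y)
ranks: 7->1, 16->2, 23->3, 24->4, 25->5.5, 25->5.5, 26->7.5, 26->7.5, 28->9, 29->10, 31->11, 35->12, 37->13, 39->14
Step 2: Rank sum for X: R1 = 1 + 2 + 3 + 4 + 5.5 + 7.5 + 9 + 10 = 42.
Step 3: U_X = R1 - n1(n1+1)/2 = 42 - 8*9/2 = 42 - 36 = 6.
       U_Y = n1*n2 - U_X = 48 - 6 = 42.
Step 4: Ties are present, so use the tie-corrected normal approximation (with continuity correction) for the p-value.
Step 5: p-value = 0.023560; compare to alpha = 0.05. reject H0.

U_X = 6, p = 0.023560, reject H0 at alpha = 0.05.


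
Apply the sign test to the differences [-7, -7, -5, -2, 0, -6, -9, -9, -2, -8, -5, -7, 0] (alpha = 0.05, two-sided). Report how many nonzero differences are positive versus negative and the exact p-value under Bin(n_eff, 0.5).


Step 1: Discard zero differences. Original n = 13; n_eff = number of nonzero differences = 11.
Nonzero differences (with sign): -7, -7, -5, -2, -6, -9, -9, -2, -8, -5, -7
Step 2: Count signs: positive = 0, negative = 11.
Step 3: Under H0: P(positive) = 0.5, so the number of positives S ~ Bin(11, 0.5).
Step 4: Two-sided exact p-value = sum of Bin(11,0.5) probabilities at or below the observed probability = 0.000977.
Step 5: alpha = 0.05. reject H0.

n_eff = 11, pos = 0, neg = 11, p = 0.000977, reject H0.


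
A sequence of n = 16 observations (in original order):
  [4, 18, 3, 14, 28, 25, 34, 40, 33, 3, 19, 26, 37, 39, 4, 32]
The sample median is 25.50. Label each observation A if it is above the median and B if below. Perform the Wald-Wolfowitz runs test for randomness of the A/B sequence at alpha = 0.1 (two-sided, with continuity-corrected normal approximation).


Step 1: Compute median = 25.50; label A = above, B = below.
Labels in order: BBBBABAAABBAAABA  (n_A = 8, n_B = 8)
Step 2: Count runs R = 8.
Step 3: Under H0 (random ordering), E[R] = 2*n_A*n_B/(n_A+n_B) + 1 = 2*8*8/16 + 1 = 9.0000.
        Var[R] = 2*n_A*n_B*(2*n_A*n_B - n_A - n_B) / ((n_A+n_B)^2 * (n_A+n_B-1)) = 14336/3840 = 3.7333.
        SD[R] = 1.9322.
Step 4: Continuity-corrected z = (R + 0.5 - E[R]) / SD[R] = (8 + 0.5 - 9.0000) / 1.9322 = -0.2588.
Step 5: Two-sided p-value via normal approximation = 2*(1 - Phi(|z|)) = 0.795809.
Step 6: alpha = 0.1. fail to reject H0.

R = 8, z = -0.2588, p = 0.795809, fail to reject H0.


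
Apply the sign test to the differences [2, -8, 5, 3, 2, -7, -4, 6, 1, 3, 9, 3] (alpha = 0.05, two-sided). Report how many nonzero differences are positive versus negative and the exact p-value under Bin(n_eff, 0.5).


Step 1: Discard zero differences. Original n = 12; n_eff = number of nonzero differences = 12.
Nonzero differences (with sign): +2, -8, +5, +3, +2, -7, -4, +6, +1, +3, +9, +3
Step 2: Count signs: positive = 9, negative = 3.
Step 3: Under H0: P(positive) = 0.5, so the number of positives S ~ Bin(12, 0.5).
Step 4: Two-sided exact p-value = sum of Bin(12,0.5) probabilities at or below the observed probability = 0.145996.
Step 5: alpha = 0.05. fail to reject H0.

n_eff = 12, pos = 9, neg = 3, p = 0.145996, fail to reject H0.


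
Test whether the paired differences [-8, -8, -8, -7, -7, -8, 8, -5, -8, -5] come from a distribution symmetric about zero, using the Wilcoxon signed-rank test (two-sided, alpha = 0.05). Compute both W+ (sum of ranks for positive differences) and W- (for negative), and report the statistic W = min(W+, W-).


Step 1: Drop any zero differences (none here) and take |d_i|.
|d| = [8, 8, 8, 7, 7, 8, 8, 5, 8, 5]
Step 2: Midrank |d_i| (ties get averaged ranks).
ranks: |8|->7.5, |8|->7.5, |8|->7.5, |7|->3.5, |7|->3.5, |8|->7.5, |8|->7.5, |5|->1.5, |8|->7.5, |5|->1.5
Step 3: Attach original signs; sum ranks with positive sign and with negative sign.
W+ = 7.5 = 7.5
W- = 7.5 + 7.5 + 7.5 + 3.5 + 3.5 + 7.5 + 1.5 + 7.5 + 1.5 = 47.5
(Check: W+ + W- = 55 should equal n(n+1)/2 = 55.)
Step 4: Test statistic W = min(W+, W-) = 7.5.
Step 5: Ties in |d|, so use the tie-corrected normal approximation.
        E[W] = n(n+1)/4 = 10*11/4 = 27.5.
        Tie groups: |d|=5 (t=2), |d|=7 (t=2), |d|=8 (t=6); sum(t^3 - t) = 222.
        Var[W] = n(n+1)(2n+1)/24 - sum(t^3-t)/48 = 2310/24 - 222/48 = 91.625.
        z = (W - E[W]) / sqrt(Var[W]) = (7.5 - 27.5) / 9.5721 = -2.0894.
        Two-sided p = 2*Phi(z) = 0.036671.
Step 6: alpha = 0.05. reject H0.

W+ = 7.5, W- = 47.5, W = min = 7.5, p = 0.036671, reject H0.


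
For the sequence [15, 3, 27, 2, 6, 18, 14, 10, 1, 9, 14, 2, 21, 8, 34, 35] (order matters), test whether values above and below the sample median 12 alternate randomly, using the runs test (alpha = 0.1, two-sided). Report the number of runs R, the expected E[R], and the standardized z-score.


Step 1: Compute median = 12; label A = above, B = below.
Labels in order: ABABBAABBBABABAA  (n_A = 8, n_B = 8)
Step 2: Count runs R = 11.
Step 3: Under H0 (random ordering), E[R] = 2*n_A*n_B/(n_A+n_B) + 1 = 2*8*8/16 + 1 = 9.0000.
        Var[R] = 2*n_A*n_B*(2*n_A*n_B - n_A - n_B) / ((n_A+n_B)^2 * (n_A+n_B-1)) = 14336/3840 = 3.7333.
        SD[R] = 1.9322.
Step 4: Continuity-corrected z = (R - 0.5 - E[R]) / SD[R] = (11 - 0.5 - 9.0000) / 1.9322 = 0.7763.
Step 5: Two-sided p-value via normal approximation = 2*(1 - Phi(|z|)) = 0.437558.
Step 6: alpha = 0.1. fail to reject H0.

R = 11, z = 0.7763, p = 0.437558, fail to reject H0.


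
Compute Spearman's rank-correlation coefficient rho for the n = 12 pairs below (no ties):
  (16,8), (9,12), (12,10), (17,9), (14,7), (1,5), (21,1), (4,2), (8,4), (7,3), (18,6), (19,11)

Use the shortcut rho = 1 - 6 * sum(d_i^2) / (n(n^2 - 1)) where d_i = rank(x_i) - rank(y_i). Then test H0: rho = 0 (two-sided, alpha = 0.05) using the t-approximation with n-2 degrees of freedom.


Step 1: Rank x and y separately (midranks; no ties here).
rank(x): 16->8, 9->5, 12->6, 17->9, 14->7, 1->1, 21->12, 4->2, 8->4, 7->3, 18->10, 19->11
rank(y): 8->8, 12->12, 10->10, 9->9, 7->7, 5->5, 1->1, 2->2, 4->4, 3->3, 6->6, 11->11
Step 2: d_i = R_x(i) - R_y(i); compute d_i^2.
  (8-8)^2=0, (5-12)^2=49, (6-10)^2=16, (9-9)^2=0, (7-7)^2=0, (1-5)^2=16, (12-1)^2=121, (2-2)^2=0, (4-4)^2=0, (3-3)^2=0, (10-6)^2=16, (11-11)^2=0
sum(d^2) = 218.
Step 3: rho = 1 - 6*218 / (12*(12^2 - 1)) = 1 - 1308/1716 = 0.237762.
Step 4: Under H0, t = rho * sqrt((n-2)/(1-rho^2)) = 0.7741 ~ t(10).
Step 5: Two-sided p-value from the t-distribution with 10 df = 0.456801.
Step 6: alpha = 0.05. fail to reject H0.

rho = 0.2378, p = 0.456801, fail to reject H0 at alpha = 0.05.


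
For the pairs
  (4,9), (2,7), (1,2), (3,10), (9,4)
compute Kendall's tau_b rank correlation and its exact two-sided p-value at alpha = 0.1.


Step 1: Enumerate the 10 unordered pairs (i,j) with i<j and classify each by sign(x_j-x_i) * sign(y_j-y_i).
  (1,2):dx=-2,dy=-2->C; (1,3):dx=-3,dy=-7->C; (1,4):dx=-1,dy=+1->D; (1,5):dx=+5,dy=-5->D
  (2,3):dx=-1,dy=-5->C; (2,4):dx=+1,dy=+3->C; (2,5):dx=+7,dy=-3->D; (3,4):dx=+2,dy=+8->C
  (3,5):dx=+8,dy=+2->C; (4,5):dx=+6,dy=-6->D
Step 2: C = 6, D = 4, total pairs = 10.
Step 3: tau = (C - D)/(n(n-1)/2) = (6 - 4)/10 = 0.200000.
Step 4: Exact two-sided p-value (enumerate n! = 120 permutations of y under H0): p = 0.816667.
Step 5: alpha = 0.1. fail to reject H0.

tau_b = 0.2000 (C=6, D=4), p = 0.816667, fail to reject H0.


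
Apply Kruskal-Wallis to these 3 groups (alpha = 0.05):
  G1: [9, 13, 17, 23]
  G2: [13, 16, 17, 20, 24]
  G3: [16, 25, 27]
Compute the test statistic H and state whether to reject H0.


Step 1: Combine all N = 12 observations and assign midranks.
sorted (value, group, rank): (9,G1,1), (13,G1,2.5), (13,G2,2.5), (16,G2,4.5), (16,G3,4.5), (17,G1,6.5), (17,G2,6.5), (20,G2,8), (23,G1,9), (24,G2,10), (25,G3,11), (27,G3,12)
Step 2: Sum ranks within each group.
R_1 = 19 (n_1 = 4)
R_2 = 31.5 (n_2 = 5)
R_3 = 27.5 (n_3 = 3)
Step 3: H = 12/(N(N+1)) * sum(R_i^2/n_i) - 3(N+1)
     = 12/(12*13) * (19^2/4 + 31.5^2/5 + 27.5^2/3) - 3*13
     = 0.076923 * 540.783 - 39
     = 2.598718.
Step 4: Ties present; correction factor C = 1 - 18/(12^3 - 12) = 0.989510. Corrected H = 2.598718 / 0.989510 = 2.626266.
Step 5: Under H0, H ~ chi^2(2); p-value = 0.268976.
Step 6: alpha = 0.05. fail to reject H0.

H = 2.6263, df = 2, p = 0.268976, fail to reject H0.


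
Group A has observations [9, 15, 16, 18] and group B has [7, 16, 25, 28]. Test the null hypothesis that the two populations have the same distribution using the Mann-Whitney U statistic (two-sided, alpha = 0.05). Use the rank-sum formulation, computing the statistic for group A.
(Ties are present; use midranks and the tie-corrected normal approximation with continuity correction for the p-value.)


Step 1: Combine and sort all 8 observations; assign midranks.
sorted (value, group): (7,Y), (9,X), (15,X), (16,X), (16,Y), (18,X), (25,Y), (28,Y)
ranks: 7->1, 9->2, 15->3, 16->4.5, 16->4.5, 18->6, 25->7, 28->8
Step 2: Rank sum for X: R1 = 2 + 3 + 4.5 + 6 = 15.5.
Step 3: U_X = R1 - n1(n1+1)/2 = 15.5 - 4*5/2 = 15.5 - 10 = 5.5.
       U_Y = n1*n2 - U_X = 16 - 5.5 = 10.5.
Step 4: Ties are present, so use the tie-corrected normal approximation (with continuity correction) for the p-value.
Step 5: p-value = 0.561363; compare to alpha = 0.05. fail to reject H0.

U_X = 5.5, p = 0.561363, fail to reject H0 at alpha = 0.05.


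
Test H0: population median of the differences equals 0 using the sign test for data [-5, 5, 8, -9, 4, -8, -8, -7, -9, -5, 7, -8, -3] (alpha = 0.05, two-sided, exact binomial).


Step 1: Discard zero differences. Original n = 13; n_eff = number of nonzero differences = 13.
Nonzero differences (with sign): -5, +5, +8, -9, +4, -8, -8, -7, -9, -5, +7, -8, -3
Step 2: Count signs: positive = 4, negative = 9.
Step 3: Under H0: P(positive) = 0.5, so the number of positives S ~ Bin(13, 0.5).
Step 4: Two-sided exact p-value = sum of Bin(13,0.5) probabilities at or below the observed probability = 0.266846.
Step 5: alpha = 0.05. fail to reject H0.

n_eff = 13, pos = 4, neg = 9, p = 0.266846, fail to reject H0.


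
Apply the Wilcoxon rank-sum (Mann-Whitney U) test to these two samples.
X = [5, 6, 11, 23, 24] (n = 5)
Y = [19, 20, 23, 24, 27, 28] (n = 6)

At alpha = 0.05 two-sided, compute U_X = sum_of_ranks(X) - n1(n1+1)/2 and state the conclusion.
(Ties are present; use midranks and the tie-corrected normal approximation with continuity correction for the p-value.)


Step 1: Combine and sort all 11 observations; assign midranks.
sorted (value, group): (5,X), (6,X), (11,X), (19,Y), (20,Y), (23,X), (23,Y), (24,X), (24,Y), (27,Y), (28,Y)
ranks: 5->1, 6->2, 11->3, 19->4, 20->5, 23->6.5, 23->6.5, 24->8.5, 24->8.5, 27->10, 28->11
Step 2: Rank sum for X: R1 = 1 + 2 + 3 + 6.5 + 8.5 = 21.
Step 3: U_X = R1 - n1(n1+1)/2 = 21 - 5*6/2 = 21 - 15 = 6.
       U_Y = n1*n2 - U_X = 30 - 6 = 24.
Step 4: Ties are present, so use the tie-corrected normal approximation (with continuity correction) for the p-value.
Step 5: p-value = 0.119000; compare to alpha = 0.05. fail to reject H0.

U_X = 6, p = 0.119000, fail to reject H0 at alpha = 0.05.


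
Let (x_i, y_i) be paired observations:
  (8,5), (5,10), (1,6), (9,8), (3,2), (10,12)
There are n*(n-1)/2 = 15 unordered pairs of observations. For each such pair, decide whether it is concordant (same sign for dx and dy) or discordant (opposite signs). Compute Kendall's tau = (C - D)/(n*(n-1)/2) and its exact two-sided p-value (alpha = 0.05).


Step 1: Enumerate the 15 unordered pairs (i,j) with i<j and classify each by sign(x_j-x_i) * sign(y_j-y_i).
  (1,2):dx=-3,dy=+5->D; (1,3):dx=-7,dy=+1->D; (1,4):dx=+1,dy=+3->C; (1,5):dx=-5,dy=-3->C
  (1,6):dx=+2,dy=+7->C; (2,3):dx=-4,dy=-4->C; (2,4):dx=+4,dy=-2->D; (2,5):dx=-2,dy=-8->C
  (2,6):dx=+5,dy=+2->C; (3,4):dx=+8,dy=+2->C; (3,5):dx=+2,dy=-4->D; (3,6):dx=+9,dy=+6->C
  (4,5):dx=-6,dy=-6->C; (4,6):dx=+1,dy=+4->C; (5,6):dx=+7,dy=+10->C
Step 2: C = 11, D = 4, total pairs = 15.
Step 3: tau = (C - D)/(n(n-1)/2) = (11 - 4)/15 = 0.466667.
Step 4: Exact two-sided p-value (enumerate n! = 720 permutations of y under H0): p = 0.272222.
Step 5: alpha = 0.05. fail to reject H0.

tau_b = 0.4667 (C=11, D=4), p = 0.272222, fail to reject H0.


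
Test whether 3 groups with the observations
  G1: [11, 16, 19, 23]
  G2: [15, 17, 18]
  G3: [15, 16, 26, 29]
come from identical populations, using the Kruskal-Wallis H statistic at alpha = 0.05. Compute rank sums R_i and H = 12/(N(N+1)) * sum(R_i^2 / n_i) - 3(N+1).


Step 1: Combine all N = 11 observations and assign midranks.
sorted (value, group, rank): (11,G1,1), (15,G2,2.5), (15,G3,2.5), (16,G1,4.5), (16,G3,4.5), (17,G2,6), (18,G2,7), (19,G1,8), (23,G1,9), (26,G3,10), (29,G3,11)
Step 2: Sum ranks within each group.
R_1 = 22.5 (n_1 = 4)
R_2 = 15.5 (n_2 = 3)
R_3 = 28 (n_3 = 4)
Step 3: H = 12/(N(N+1)) * sum(R_i^2/n_i) - 3(N+1)
     = 12/(11*12) * (22.5^2/4 + 15.5^2/3 + 28^2/4) - 3*12
     = 0.090909 * 402.646 - 36
     = 0.604167.
Step 4: Ties present; correction factor C = 1 - 12/(11^3 - 11) = 0.990909. Corrected H = 0.604167 / 0.990909 = 0.609709.
Step 5: Under H0, H ~ chi^2(2); p-value = 0.737230.
Step 6: alpha = 0.05. fail to reject H0.

H = 0.6097, df = 2, p = 0.737230, fail to reject H0.
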